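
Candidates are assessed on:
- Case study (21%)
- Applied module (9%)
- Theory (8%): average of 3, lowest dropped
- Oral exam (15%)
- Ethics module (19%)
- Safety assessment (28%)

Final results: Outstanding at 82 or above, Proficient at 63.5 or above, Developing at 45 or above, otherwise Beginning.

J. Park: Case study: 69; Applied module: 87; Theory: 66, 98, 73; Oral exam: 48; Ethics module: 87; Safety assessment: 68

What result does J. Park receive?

Theory: drop 66 → average of remaining 2 = 171/2 = 85.5
Weighted total:
  Case study 69 × 0.21 = 14.49
  Applied module 87 × 0.09 = 7.83
  Theory 85.5 × 0.08 = 6.84
  Oral exam 48 × 0.15 = 7.2
  Ethics module 87 × 0.19 = 16.53
  Safety assessment 68 × 0.28 = 19.04
Sum = 71.93
71.93 is ≥ 63.5 and < 82 → Proficient

Proficient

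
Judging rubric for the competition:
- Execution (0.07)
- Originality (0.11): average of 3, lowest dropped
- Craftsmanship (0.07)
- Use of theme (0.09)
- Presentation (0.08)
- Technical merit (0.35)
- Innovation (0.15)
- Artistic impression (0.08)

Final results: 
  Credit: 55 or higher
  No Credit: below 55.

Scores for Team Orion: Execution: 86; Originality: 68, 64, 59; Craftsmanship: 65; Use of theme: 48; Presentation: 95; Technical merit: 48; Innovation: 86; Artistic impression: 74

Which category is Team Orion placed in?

Originality: drop 59 → average of remaining 2 = 132/2 = 66
Weighted total:
  Execution 86 × 0.07 = 6.02
  Originality 66 × 0.11 = 7.26
  Craftsmanship 65 × 0.07 = 4.55
  Use of theme 48 × 0.09 = 4.32
  Presentation 95 × 0.08 = 7.6
  Technical merit 48 × 0.35 = 16.8
  Innovation 86 × 0.15 = 12.9
  Artistic impression 74 × 0.08 = 5.92
Sum = 65.37
65.37 ≥ 55 → Credit

Credit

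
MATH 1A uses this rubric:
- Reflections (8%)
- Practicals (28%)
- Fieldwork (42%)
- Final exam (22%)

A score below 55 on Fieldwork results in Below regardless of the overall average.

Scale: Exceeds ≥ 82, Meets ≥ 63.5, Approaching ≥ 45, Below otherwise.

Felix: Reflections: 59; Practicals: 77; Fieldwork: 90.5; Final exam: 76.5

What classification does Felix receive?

Meets

Fieldwork score 90.5 ≥ 55: minimum met.
Weighted total:
  Reflections 59 × 0.08 = 4.72
  Practicals 77 × 0.28 = 21.56
  Fieldwork 90.5 × 0.42 = 38.01
  Final exam 76.5 × 0.22 = 16.83
Sum = 81.12
81.12 is ≥ 63.5 and < 82 → Meets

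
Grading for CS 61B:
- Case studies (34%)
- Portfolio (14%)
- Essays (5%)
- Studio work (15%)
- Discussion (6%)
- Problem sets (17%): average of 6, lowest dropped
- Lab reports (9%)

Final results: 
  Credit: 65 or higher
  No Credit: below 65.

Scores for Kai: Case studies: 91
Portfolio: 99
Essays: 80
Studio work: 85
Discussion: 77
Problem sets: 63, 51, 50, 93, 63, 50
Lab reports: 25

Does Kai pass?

Problem sets: drop 50 → average of remaining 5 = 320/5 = 64
Weighted total:
  Case studies 91 × 0.34 = 30.94
  Portfolio 99 × 0.14 = 13.86
  Essays 80 × 0.05 = 4
  Studio work 85 × 0.15 = 12.75
  Discussion 77 × 0.06 = 4.62
  Problem sets 64 × 0.17 = 10.88
  Lab reports 25 × 0.09 = 2.25
Sum = 79.3
79.3 ≥ 65 → Credit

Credit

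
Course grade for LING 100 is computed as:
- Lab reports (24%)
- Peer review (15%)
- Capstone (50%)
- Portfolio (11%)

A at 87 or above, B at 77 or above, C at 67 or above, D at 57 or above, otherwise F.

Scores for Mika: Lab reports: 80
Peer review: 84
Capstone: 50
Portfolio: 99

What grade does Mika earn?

C

Weighted total:
  Lab reports 80 × 0.24 = 19.2
  Peer review 84 × 0.15 = 12.6
  Capstone 50 × 0.5 = 25
  Portfolio 99 × 0.11 = 10.89
Sum = 67.69
67.69 is ≥ 67 and < 77 → C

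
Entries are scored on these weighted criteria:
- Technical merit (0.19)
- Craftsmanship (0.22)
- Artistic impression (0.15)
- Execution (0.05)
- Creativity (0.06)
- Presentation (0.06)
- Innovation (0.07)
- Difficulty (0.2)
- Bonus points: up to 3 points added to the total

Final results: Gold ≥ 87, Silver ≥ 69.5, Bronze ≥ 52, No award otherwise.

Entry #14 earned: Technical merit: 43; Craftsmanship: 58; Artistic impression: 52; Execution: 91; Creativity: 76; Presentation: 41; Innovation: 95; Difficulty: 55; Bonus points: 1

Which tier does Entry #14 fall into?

Bronze

Weighted total:
  Technical merit 43 × 0.19 = 8.17
  Craftsmanship 58 × 0.22 = 12.76
  Artistic impression 52 × 0.15 = 7.8
  Execution 91 × 0.05 = 4.55
  Creativity 76 × 0.06 = 4.56
  Presentation 41 × 0.06 = 2.46
  Innovation 95 × 0.07 = 6.65
  Difficulty 55 × 0.2 = 11
Sum = 57.95
Bonus points: 57.95 + 1 = 58.95
58.95 is ≥ 52 and < 69.5 → Bronze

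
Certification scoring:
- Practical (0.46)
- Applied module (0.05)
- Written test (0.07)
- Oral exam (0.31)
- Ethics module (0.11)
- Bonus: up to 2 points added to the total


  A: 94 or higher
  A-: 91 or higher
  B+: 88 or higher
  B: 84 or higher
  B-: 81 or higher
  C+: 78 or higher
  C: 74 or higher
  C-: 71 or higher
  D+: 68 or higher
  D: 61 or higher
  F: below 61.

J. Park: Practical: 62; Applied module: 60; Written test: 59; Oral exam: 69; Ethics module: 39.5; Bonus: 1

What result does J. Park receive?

Weighted total:
  Practical 62 × 0.46 = 28.52
  Applied module 60 × 0.05 = 3
  Written test 59 × 0.07 = 4.13
  Oral exam 69 × 0.31 = 21.39
  Ethics module 39.5 × 0.11 = 4.345
Sum = 61.385
Bonus: 61.385 + 1 = 62.385
62.385 is ≥ 61 and < 68 → D

D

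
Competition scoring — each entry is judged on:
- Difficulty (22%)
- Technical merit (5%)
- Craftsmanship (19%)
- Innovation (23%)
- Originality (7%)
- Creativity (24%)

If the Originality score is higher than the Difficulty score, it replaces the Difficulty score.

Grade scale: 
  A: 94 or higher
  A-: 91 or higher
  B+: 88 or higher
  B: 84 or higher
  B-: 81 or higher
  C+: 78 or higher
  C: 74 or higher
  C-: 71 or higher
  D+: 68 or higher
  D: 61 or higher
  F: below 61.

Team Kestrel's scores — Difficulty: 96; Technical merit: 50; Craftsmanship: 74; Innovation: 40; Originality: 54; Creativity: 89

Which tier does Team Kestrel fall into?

C-

Originality (54) ≤ Difficulty (96), so Difficulty stays at 96.
Weighted total:
  Difficulty 96 × 0.22 = 21.12
  Technical merit 50 × 0.05 = 2.5
  Craftsmanship 74 × 0.19 = 14.06
  Innovation 40 × 0.23 = 9.2
  Originality 54 × 0.07 = 3.78
  Creativity 89 × 0.24 = 21.36
Sum = 72.02
72.02 is ≥ 71 and < 74 → C-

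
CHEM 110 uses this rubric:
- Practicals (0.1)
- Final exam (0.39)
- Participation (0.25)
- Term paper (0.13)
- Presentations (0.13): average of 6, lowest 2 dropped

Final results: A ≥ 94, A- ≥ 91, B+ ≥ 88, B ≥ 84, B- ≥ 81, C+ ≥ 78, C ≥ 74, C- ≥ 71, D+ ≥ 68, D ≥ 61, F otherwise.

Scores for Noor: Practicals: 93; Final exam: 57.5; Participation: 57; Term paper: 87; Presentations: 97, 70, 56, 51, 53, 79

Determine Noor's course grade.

Presentations: drop 51, 53 → average of remaining 4 = 302/4 = 75.5
Weighted total:
  Practicals 93 × 0.1 = 9.3
  Final exam 57.5 × 0.39 = 22.425
  Participation 57 × 0.25 = 14.25
  Term paper 87 × 0.13 = 11.31
  Presentations 75.5 × 0.13 = 9.815
Sum = 67.1
67.1 is ≥ 61 and < 68 → D

D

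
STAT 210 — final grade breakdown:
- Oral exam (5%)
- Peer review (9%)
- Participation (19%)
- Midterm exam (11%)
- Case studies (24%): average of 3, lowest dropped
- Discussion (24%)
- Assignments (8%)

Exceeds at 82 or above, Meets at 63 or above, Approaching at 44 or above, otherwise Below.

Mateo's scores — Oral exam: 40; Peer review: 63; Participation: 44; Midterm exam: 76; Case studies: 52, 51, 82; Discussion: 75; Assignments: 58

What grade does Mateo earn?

Case studies: drop 51 → average of remaining 2 = 134/2 = 67
Weighted total:
  Oral exam 40 × 0.05 = 2
  Peer review 63 × 0.09 = 5.67
  Participation 44 × 0.19 = 8.36
  Midterm exam 76 × 0.11 = 8.36
  Case studies 67 × 0.24 = 16.08
  Discussion 75 × 0.24 = 18
  Assignments 58 × 0.08 = 4.64
Sum = 63.11
63.11 is ≥ 63 and < 82 → Meets

Meets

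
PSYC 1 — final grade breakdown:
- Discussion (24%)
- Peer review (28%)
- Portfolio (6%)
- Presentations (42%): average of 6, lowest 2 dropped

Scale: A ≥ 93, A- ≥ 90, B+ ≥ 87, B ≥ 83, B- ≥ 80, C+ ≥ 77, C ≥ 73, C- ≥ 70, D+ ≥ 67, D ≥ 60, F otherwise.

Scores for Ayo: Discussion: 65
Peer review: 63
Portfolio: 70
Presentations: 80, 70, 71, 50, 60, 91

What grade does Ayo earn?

Presentations: drop 50, 60 → average of remaining 4 = 312/4 = 78
Weighted total:
  Discussion 65 × 0.24 = 15.6
  Peer review 63 × 0.28 = 17.64
  Portfolio 70 × 0.06 = 4.2
  Presentations 78 × 0.42 = 32.76
Sum = 70.2
70.2 is ≥ 70 and < 73 → C-

C-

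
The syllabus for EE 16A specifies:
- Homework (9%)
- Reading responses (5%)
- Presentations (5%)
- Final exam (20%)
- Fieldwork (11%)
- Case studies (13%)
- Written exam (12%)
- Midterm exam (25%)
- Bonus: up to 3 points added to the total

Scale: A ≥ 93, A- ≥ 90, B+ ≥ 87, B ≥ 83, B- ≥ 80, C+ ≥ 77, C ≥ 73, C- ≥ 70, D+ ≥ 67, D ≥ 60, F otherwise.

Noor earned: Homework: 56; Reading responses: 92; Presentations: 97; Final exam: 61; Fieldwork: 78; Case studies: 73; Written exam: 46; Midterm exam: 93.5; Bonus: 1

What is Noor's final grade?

Weighted total:
  Homework 56 × 0.09 = 5.04
  Reading responses 92 × 0.05 = 4.6
  Presentations 97 × 0.05 = 4.85
  Final exam 61 × 0.2 = 12.2
  Fieldwork 78 × 0.11 = 8.58
  Case studies 73 × 0.13 = 9.49
  Written exam 46 × 0.12 = 5.52
  Midterm exam 93.5 × 0.25 = 23.375
Sum = 73.655
Bonus: 73.655 + 1 = 74.655
74.655 is ≥ 73 and < 77 → C

C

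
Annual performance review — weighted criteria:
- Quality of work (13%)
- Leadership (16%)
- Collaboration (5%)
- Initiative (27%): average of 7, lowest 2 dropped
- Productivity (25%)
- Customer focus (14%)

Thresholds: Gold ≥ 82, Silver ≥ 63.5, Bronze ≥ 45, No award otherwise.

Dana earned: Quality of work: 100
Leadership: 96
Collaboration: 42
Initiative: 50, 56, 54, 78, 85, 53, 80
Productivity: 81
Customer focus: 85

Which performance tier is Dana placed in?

Initiative: drop 50, 53 → average of remaining 5 = 353/5 = 70.6
Weighted total:
  Quality of work 100 × 0.13 = 13
  Leadership 96 × 0.16 = 15.36
  Collaboration 42 × 0.05 = 2.1
  Initiative 70.6 × 0.27 = 19.062
  Productivity 81 × 0.25 = 20.25
  Customer focus 85 × 0.14 = 11.9
Sum = 81.672
81.672 is ≥ 63.5 and < 82 → Silver

Silver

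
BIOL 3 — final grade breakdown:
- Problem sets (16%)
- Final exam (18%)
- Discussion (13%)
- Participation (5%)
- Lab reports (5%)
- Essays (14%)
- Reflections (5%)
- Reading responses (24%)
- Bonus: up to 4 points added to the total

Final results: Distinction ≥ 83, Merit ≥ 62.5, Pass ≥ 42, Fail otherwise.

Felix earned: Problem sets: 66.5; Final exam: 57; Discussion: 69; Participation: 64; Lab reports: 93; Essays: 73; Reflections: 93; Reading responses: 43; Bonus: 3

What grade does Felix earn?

Weighted total:
  Problem sets 66.5 × 0.16 = 10.64
  Final exam 57 × 0.18 = 10.26
  Discussion 69 × 0.13 = 8.97
  Participation 64 × 0.05 = 3.2
  Lab reports 93 × 0.05 = 4.65
  Essays 73 × 0.14 = 10.22
  Reflections 93 × 0.05 = 4.65
  Reading responses 43 × 0.24 = 10.32
Sum = 62.91
Bonus: 62.91 + 3 = 65.91
65.91 is ≥ 62.5 and < 83 → Merit

Merit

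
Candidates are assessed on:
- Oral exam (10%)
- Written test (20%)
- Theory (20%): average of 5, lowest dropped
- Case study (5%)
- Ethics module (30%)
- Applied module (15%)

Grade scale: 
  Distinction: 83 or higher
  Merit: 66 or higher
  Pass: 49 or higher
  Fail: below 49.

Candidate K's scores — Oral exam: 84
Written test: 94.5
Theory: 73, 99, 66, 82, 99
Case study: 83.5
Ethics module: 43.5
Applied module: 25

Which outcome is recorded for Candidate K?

Pass

Theory: drop 66 → average of remaining 4 = 353/4 = 88.25
Weighted total:
  Oral exam 84 × 0.1 = 8.4
  Written test 94.5 × 0.2 = 18.9
  Theory 88.25 × 0.2 = 17.65
  Case study 83.5 × 0.05 = 4.175
  Ethics module 43.5 × 0.3 = 13.05
  Applied module 25 × 0.15 = 3.75
Sum = 65.925
65.925 is ≥ 49 and < 66 → Pass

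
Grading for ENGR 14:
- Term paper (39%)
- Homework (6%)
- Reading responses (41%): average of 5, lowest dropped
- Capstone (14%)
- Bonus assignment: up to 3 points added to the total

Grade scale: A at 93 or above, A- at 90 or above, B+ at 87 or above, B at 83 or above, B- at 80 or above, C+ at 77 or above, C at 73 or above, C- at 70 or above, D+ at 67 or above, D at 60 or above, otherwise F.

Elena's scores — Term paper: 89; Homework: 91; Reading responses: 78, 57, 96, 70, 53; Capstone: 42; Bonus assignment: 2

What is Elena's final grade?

Reading responses: drop 53 → average of remaining 4 = 301/4 = 75.25
Weighted total:
  Term paper 89 × 0.39 = 34.71
  Homework 91 × 0.06 = 5.46
  Reading responses 75.25 × 0.41 = 30.8525
  Capstone 42 × 0.14 = 5.88
Sum = 76.9025
Bonus assignment: 76.9025 + 2 = 78.9025
78.9025 is ≥ 77 and < 80 → C+

C+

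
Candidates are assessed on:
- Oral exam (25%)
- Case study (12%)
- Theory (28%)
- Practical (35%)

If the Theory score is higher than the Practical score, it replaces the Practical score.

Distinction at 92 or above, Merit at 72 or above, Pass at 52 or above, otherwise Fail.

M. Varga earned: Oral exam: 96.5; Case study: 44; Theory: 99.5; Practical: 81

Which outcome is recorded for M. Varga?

Theory (99.5) > Practical (81), so Practical counts as 99.5.
Weighted total:
  Oral exam 96.5 × 0.25 = 24.125
  Case study 44 × 0.12 = 5.28
  Theory 99.5 × 0.28 = 27.86
  Practical 99.5 × 0.35 = 34.825
Sum = 92.09
92.09 ≥ 92 → Distinction

Distinction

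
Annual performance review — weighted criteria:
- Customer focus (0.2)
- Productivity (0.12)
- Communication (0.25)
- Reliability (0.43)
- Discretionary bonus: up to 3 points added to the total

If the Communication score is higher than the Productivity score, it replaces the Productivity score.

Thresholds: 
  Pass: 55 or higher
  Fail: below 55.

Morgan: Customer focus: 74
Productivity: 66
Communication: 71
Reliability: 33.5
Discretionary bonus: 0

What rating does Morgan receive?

Communication (71) > Productivity (66), so Productivity counts as 71.
Weighted total:
  Customer focus 74 × 0.2 = 14.8
  Productivity 71 × 0.12 = 8.52
  Communication 71 × 0.25 = 17.75
  Reliability 33.5 × 0.43 = 14.405
Sum = 55.475
Discretionary bonus: 55.475 + 0 = 55.475
55.475 ≥ 55 → Pass

Pass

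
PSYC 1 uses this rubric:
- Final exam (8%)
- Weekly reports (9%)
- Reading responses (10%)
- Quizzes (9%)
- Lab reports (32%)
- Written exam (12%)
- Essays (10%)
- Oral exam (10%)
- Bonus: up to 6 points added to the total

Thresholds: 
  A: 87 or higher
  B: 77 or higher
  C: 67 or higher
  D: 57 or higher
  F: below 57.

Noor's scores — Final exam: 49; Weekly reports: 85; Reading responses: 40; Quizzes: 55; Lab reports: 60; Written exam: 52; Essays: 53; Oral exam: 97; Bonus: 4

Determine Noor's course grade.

Weighted total:
  Final exam 49 × 0.08 = 3.92
  Weekly reports 85 × 0.09 = 7.65
  Reading responses 40 × 0.1 = 4
  Quizzes 55 × 0.09 = 4.95
  Lab reports 60 × 0.32 = 19.2
  Written exam 52 × 0.12 = 6.24
  Essays 53 × 0.1 = 5.3
  Oral exam 97 × 0.1 = 9.7
Sum = 60.96
Bonus: 60.96 + 4 = 64.96
64.96 is ≥ 57 and < 67 → D

D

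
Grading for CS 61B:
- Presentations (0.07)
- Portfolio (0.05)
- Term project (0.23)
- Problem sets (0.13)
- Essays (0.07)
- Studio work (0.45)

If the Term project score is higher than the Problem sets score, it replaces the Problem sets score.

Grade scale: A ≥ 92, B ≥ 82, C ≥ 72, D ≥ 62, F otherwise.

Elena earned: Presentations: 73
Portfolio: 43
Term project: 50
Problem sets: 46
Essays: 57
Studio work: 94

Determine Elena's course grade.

D

Term project (50) > Problem sets (46), so Problem sets counts as 50.
Weighted total:
  Presentations 73 × 0.07 = 5.11
  Portfolio 43 × 0.05 = 2.15
  Term project 50 × 0.23 = 11.5
  Problem sets 50 × 0.13 = 6.5
  Essays 57 × 0.07 = 3.99
  Studio work 94 × 0.45 = 42.3
Sum = 71.55
71.55 is ≥ 62 and < 72 → D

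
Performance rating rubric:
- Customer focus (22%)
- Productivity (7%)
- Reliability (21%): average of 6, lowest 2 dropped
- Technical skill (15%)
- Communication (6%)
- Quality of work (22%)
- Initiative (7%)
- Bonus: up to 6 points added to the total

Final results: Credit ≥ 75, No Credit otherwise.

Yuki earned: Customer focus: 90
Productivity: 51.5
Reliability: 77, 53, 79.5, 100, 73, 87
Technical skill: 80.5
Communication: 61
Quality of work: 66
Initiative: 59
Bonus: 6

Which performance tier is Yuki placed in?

Credit

Reliability: drop 53, 73 → average of remaining 4 = 343.5/4 = 85.875
Weighted total:
  Customer focus 90 × 0.22 = 19.8
  Productivity 51.5 × 0.07 = 3.605
  Reliability 85.875 × 0.21 = 18.03375
  Technical skill 80.5 × 0.15 = 12.075
  Communication 61 × 0.06 = 3.66
  Quality of work 66 × 0.22 = 14.52
  Initiative 59 × 0.07 = 4.13
Sum = 75.82375
Bonus: 75.82375 + 6 = 81.82375
81.82375 ≥ 75 → Credit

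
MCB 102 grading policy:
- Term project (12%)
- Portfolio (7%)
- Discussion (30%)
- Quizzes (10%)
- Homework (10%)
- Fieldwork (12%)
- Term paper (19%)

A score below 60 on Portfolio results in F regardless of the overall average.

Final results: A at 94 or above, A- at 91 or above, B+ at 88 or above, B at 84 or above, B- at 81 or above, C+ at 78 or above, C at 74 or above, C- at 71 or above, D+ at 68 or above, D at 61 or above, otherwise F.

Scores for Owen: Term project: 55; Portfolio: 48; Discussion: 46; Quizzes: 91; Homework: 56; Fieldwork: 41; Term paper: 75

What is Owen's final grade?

Portfolio score 48 < 60: minimum not met.
Weighted total:
  Term project 55 × 0.12 = 6.6
  Portfolio 48 × 0.07 = 3.36
  Discussion 46 × 0.3 = 13.8
  Quizzes 91 × 0.1 = 9.1
  Homework 56 × 0.1 = 5.6
  Fieldwork 41 × 0.12 = 4.92
  Term paper 75 × 0.19 = 14.25
Sum = 57.63
Because the Portfolio minimum was not met, the result is F.

F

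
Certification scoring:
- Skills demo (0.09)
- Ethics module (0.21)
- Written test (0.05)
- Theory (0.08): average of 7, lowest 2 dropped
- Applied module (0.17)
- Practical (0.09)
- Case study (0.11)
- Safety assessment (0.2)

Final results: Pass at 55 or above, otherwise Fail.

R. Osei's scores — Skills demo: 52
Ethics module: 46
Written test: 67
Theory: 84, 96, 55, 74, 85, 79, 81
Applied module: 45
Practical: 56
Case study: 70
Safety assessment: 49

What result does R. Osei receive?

Theory: drop 55, 74 → average of remaining 5 = 425/5 = 85
Weighted total:
  Skills demo 52 × 0.09 = 4.68
  Ethics module 46 × 0.21 = 9.66
  Written test 67 × 0.05 = 3.35
  Theory 85 × 0.08 = 6.8
  Applied module 45 × 0.17 = 7.65
  Practical 56 × 0.09 = 5.04
  Case study 70 × 0.11 = 7.7
  Safety assessment 49 × 0.2 = 9.8
Sum = 54.68
54.68 < 55 → Fail

Fail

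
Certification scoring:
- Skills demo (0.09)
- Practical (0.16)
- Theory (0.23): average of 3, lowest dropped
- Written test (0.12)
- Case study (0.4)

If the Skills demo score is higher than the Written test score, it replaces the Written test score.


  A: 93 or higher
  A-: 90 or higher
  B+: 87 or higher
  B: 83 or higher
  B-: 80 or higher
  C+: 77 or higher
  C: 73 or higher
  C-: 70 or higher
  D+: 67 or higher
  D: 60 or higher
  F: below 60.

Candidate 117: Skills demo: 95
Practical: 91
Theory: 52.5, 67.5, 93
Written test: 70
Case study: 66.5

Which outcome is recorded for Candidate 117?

C+

Theory: drop 52.5 → average of remaining 2 = 160.5/2 = 80.25
Skills demo (95) > Written test (70), so Written test counts as 95.
Weighted total:
  Skills demo 95 × 0.09 = 8.55
  Practical 91 × 0.16 = 14.56
  Theory 80.25 × 0.23 = 18.4575
  Written test 95 × 0.12 = 11.4
  Case study 66.5 × 0.4 = 26.6
Sum = 79.5675
79.5675 is ≥ 77 and < 80 → C+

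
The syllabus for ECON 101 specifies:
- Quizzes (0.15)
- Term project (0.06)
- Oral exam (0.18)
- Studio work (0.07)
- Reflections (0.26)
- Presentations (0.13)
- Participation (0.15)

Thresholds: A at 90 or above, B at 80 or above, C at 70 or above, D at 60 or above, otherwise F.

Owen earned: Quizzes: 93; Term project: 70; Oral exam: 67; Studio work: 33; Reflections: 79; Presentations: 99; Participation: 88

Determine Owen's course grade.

Weighted total:
  Quizzes 93 × 0.15 = 13.95
  Term project 70 × 0.06 = 4.2
  Oral exam 67 × 0.18 = 12.06
  Studio work 33 × 0.07 = 2.31
  Reflections 79 × 0.26 = 20.54
  Presentations 99 × 0.13 = 12.87
  Participation 88 × 0.15 = 13.2
Sum = 79.13
79.13 is ≥ 70 and < 80 → C

C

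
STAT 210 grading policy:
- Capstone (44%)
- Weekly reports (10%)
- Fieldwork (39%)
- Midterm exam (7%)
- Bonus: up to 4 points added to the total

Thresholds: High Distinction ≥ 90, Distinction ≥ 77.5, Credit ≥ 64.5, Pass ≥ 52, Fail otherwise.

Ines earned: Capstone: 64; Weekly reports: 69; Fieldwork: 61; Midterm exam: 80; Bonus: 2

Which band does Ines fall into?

Weighted total:
  Capstone 64 × 0.44 = 28.16
  Weekly reports 69 × 0.1 = 6.9
  Fieldwork 61 × 0.39 = 23.79
  Midterm exam 80 × 0.07 = 5.6
Sum = 64.45
Bonus: 64.45 + 2 = 66.45
66.45 is ≥ 64.5 and < 77.5 → Credit

Credit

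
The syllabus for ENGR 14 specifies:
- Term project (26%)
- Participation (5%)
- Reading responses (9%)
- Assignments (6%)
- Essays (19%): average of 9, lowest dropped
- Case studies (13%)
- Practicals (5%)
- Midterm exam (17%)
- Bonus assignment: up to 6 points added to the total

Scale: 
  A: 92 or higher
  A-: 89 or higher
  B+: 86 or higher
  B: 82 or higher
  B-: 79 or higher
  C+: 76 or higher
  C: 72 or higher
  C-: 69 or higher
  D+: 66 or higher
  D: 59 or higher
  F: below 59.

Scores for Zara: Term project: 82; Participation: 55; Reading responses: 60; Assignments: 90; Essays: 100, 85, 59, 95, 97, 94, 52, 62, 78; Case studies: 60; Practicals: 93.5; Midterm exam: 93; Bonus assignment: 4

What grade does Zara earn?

B

Essays: drop 52 → average of remaining 8 = 670/8 = 83.75
Weighted total:
  Term project 82 × 0.26 = 21.32
  Participation 55 × 0.05 = 2.75
  Reading responses 60 × 0.09 = 5.4
  Assignments 90 × 0.06 = 5.4
  Essays 83.75 × 0.19 = 15.9125
  Case studies 60 × 0.13 = 7.8
  Practicals 93.5 × 0.05 = 4.675
  Midterm exam 93 × 0.17 = 15.81
Sum = 79.0675
Bonus assignment: 79.0675 + 4 = 83.0675
83.0675 is ≥ 82 and < 86 → B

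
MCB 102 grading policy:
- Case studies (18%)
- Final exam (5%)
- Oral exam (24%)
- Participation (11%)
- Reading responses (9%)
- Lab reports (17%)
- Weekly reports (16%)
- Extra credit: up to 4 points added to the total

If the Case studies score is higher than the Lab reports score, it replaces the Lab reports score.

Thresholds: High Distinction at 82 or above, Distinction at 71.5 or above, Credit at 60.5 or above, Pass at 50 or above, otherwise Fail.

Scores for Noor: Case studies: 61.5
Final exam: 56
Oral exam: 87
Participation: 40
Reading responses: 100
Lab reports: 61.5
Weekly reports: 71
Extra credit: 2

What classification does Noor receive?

Distinction

Case studies (61.5) ≤ Lab reports (61.5), so Lab reports stays at 61.5.
Weighted total:
  Case studies 61.5 × 0.18 = 11.07
  Final exam 56 × 0.05 = 2.8
  Oral exam 87 × 0.24 = 20.88
  Participation 40 × 0.11 = 4.4
  Reading responses 100 × 0.09 = 9
  Lab reports 61.5 × 0.17 = 10.455
  Weekly reports 71 × 0.16 = 11.36
Sum = 69.965
Extra credit: 69.965 + 2 = 71.965
71.965 is ≥ 71.5 and < 82 → Distinction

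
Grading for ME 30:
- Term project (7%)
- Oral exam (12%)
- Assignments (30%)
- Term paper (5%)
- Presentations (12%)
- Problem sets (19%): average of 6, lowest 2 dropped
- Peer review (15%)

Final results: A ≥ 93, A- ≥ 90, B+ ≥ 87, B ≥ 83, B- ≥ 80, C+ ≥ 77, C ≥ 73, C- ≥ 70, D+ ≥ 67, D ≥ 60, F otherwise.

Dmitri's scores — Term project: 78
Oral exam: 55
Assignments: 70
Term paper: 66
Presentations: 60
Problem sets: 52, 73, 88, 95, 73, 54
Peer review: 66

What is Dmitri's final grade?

Problem sets: drop 52, 54 → average of remaining 4 = 329/4 = 82.25
Weighted total:
  Term project 78 × 0.07 = 5.46
  Oral exam 55 × 0.12 = 6.6
  Assignments 70 × 0.3 = 21
  Term paper 66 × 0.05 = 3.3
  Presentations 60 × 0.12 = 7.2
  Problem sets 82.25 × 0.19 = 15.6275
  Peer review 66 × 0.15 = 9.9
Sum = 69.0875
69.0875 is ≥ 67 and < 70 → D+

D+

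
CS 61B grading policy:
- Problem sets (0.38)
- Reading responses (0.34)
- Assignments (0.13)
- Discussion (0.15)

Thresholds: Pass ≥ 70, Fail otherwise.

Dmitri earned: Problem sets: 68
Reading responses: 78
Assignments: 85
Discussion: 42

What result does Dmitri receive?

Fail

Weighted total:
  Problem sets 68 × 0.38 = 25.84
  Reading responses 78 × 0.34 = 26.52
  Assignments 85 × 0.13 = 11.05
  Discussion 42 × 0.15 = 6.3
Sum = 69.71
69.71 < 70 → Fail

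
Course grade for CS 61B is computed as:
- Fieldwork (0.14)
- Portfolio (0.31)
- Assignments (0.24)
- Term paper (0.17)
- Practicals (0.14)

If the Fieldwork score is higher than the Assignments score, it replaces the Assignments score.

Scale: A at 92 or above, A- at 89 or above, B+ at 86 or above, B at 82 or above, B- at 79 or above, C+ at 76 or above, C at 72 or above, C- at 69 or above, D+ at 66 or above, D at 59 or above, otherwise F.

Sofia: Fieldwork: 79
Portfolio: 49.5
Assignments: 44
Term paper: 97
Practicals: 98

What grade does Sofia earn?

Fieldwork (79) > Assignments (44), so Assignments counts as 79.
Weighted total:
  Fieldwork 79 × 0.14 = 11.06
  Portfolio 49.5 × 0.31 = 15.345
  Assignments 79 × 0.24 = 18.96
  Term paper 97 × 0.17 = 16.49
  Practicals 98 × 0.14 = 13.72
Sum = 75.575
75.575 is ≥ 72 and < 76 → C

C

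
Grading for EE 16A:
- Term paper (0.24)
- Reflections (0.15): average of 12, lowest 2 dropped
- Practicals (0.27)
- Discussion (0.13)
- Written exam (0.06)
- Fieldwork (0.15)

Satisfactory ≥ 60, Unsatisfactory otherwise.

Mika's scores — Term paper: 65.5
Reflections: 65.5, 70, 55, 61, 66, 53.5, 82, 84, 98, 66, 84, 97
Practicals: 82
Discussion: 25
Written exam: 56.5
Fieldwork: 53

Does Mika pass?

Satisfactory

Reflections: drop 53.5, 55 → average of remaining 10 = 773.5/10 = 77.35
Weighted total:
  Term paper 65.5 × 0.24 = 15.72
  Reflections 77.35 × 0.15 = 11.6025
  Practicals 82 × 0.27 = 22.14
  Discussion 25 × 0.13 = 3.25
  Written exam 56.5 × 0.06 = 3.39
  Fieldwork 53 × 0.15 = 7.95
Sum = 64.0525
64.0525 ≥ 60 → Satisfactory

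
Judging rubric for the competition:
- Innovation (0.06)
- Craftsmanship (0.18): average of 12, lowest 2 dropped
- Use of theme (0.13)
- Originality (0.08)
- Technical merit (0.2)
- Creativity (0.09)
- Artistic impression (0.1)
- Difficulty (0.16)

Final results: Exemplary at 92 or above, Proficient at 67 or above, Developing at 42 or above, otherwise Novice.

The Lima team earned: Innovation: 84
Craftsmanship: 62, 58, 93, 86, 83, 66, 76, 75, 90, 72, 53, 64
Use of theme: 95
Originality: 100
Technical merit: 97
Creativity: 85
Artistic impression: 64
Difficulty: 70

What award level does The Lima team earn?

Proficient

Craftsmanship: drop 53, 58 → average of remaining 10 = 767/10 = 76.7
Weighted total:
  Innovation 84 × 0.06 = 5.04
  Craftsmanship 76.7 × 0.18 = 13.806
  Use of theme 95 × 0.13 = 12.35
  Originality 100 × 0.08 = 8
  Technical merit 97 × 0.2 = 19.4
  Creativity 85 × 0.09 = 7.65
  Artistic impression 64 × 0.1 = 6.4
  Difficulty 70 × 0.16 = 11.2
Sum = 83.846
83.846 is ≥ 67 and < 92 → Proficient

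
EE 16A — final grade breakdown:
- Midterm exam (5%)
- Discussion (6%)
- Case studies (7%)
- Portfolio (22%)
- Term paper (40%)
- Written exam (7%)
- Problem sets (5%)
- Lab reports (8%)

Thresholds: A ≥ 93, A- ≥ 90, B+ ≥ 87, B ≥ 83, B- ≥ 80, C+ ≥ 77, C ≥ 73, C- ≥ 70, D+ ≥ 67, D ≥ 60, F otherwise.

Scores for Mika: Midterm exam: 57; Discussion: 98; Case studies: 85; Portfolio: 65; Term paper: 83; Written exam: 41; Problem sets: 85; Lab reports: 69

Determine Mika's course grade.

Weighted total:
  Midterm exam 57 × 0.05 = 2.85
  Discussion 98 × 0.06 = 5.88
  Case studies 85 × 0.07 = 5.95
  Portfolio 65 × 0.22 = 14.3
  Term paper 83 × 0.4 = 33.2
  Written exam 41 × 0.07 = 2.87
  Problem sets 85 × 0.05 = 4.25
  Lab reports 69 × 0.08 = 5.52
Sum = 74.82
74.82 is ≥ 73 and < 77 → C

C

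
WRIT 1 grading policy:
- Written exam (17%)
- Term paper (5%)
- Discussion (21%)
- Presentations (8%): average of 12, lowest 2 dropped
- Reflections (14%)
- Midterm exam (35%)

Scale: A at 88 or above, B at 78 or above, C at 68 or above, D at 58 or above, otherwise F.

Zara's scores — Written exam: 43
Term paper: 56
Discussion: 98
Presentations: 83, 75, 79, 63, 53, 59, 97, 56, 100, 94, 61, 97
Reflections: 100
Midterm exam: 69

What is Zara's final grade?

C

Presentations: drop 53, 56 → average of remaining 10 = 808/10 = 80.8
Weighted total:
  Written exam 43 × 0.17 = 7.31
  Term paper 56 × 0.05 = 2.8
  Discussion 98 × 0.21 = 20.58
  Presentations 80.8 × 0.08 = 6.464
  Reflections 100 × 0.14 = 14
  Midterm exam 69 × 0.35 = 24.15
Sum = 75.304
75.304 is ≥ 68 and < 78 → C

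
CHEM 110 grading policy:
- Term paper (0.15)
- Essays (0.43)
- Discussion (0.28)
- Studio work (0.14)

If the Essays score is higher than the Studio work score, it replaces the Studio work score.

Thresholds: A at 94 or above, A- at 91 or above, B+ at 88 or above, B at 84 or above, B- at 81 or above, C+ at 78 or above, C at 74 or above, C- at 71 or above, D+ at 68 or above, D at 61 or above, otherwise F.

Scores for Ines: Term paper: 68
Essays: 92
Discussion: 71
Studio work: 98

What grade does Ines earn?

Essays (92) ≤ Studio work (98), so Studio work stays at 98.
Weighted total:
  Term paper 68 × 0.15 = 10.2
  Essays 92 × 0.43 = 39.56
  Discussion 71 × 0.28 = 19.88
  Studio work 98 × 0.14 = 13.72
Sum = 83.36
83.36 is ≥ 81 and < 84 → B-

B-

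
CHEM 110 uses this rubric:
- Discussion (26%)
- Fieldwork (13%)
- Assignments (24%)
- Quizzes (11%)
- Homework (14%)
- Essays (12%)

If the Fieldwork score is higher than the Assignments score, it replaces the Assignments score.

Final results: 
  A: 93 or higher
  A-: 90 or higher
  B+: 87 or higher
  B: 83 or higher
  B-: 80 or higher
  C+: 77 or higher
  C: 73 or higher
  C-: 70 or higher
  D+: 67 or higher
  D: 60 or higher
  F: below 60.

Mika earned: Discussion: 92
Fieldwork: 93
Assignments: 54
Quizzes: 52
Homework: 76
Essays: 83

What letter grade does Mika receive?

B

Fieldwork (93) > Assignments (54), so Assignments counts as 93.
Weighted total:
  Discussion 92 × 0.26 = 23.92
  Fieldwork 93 × 0.13 = 12.09
  Assignments 93 × 0.24 = 22.32
  Quizzes 52 × 0.11 = 5.72
  Homework 76 × 0.14 = 10.64
  Essays 83 × 0.12 = 9.96
Sum = 84.65
84.65 is ≥ 83 and < 87 → B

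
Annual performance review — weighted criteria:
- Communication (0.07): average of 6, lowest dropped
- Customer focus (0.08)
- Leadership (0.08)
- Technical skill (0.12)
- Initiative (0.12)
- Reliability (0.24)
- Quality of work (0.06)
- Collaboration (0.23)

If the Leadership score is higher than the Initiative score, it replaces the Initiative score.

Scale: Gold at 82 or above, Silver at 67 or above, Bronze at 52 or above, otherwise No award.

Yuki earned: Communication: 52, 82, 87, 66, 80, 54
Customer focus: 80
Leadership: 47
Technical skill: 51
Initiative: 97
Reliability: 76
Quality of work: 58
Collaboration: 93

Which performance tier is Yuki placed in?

Silver

Communication: drop 52 → average of remaining 5 = 369/5 = 73.8
Leadership (47) ≤ Initiative (97), so Initiative stays at 97.
Weighted total:
  Communication 73.8 × 0.07 = 5.166
  Customer focus 80 × 0.08 = 6.4
  Leadership 47 × 0.08 = 3.76
  Technical skill 51 × 0.12 = 6.12
  Initiative 97 × 0.12 = 11.64
  Reliability 76 × 0.24 = 18.24
  Quality of work 58 × 0.06 = 3.48
  Collaboration 93 × 0.23 = 21.39
Sum = 76.196
76.196 is ≥ 67 and < 82 → Silver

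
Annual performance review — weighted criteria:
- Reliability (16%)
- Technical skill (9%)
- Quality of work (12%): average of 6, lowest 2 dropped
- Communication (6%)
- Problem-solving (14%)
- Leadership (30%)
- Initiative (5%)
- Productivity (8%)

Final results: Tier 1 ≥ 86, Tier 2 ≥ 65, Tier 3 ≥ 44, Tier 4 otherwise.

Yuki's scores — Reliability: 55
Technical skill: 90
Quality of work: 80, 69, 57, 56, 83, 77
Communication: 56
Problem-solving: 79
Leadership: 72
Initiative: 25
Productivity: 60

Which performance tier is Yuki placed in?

Tier 2

Quality of work: drop 56, 57 → average of remaining 4 = 309/4 = 77.25
Weighted total:
  Reliability 55 × 0.16 = 8.8
  Technical skill 90 × 0.09 = 8.1
  Quality of work 77.25 × 0.12 = 9.27
  Communication 56 × 0.06 = 3.36
  Problem-solving 79 × 0.14 = 11.06
  Leadership 72 × 0.3 = 21.6
  Initiative 25 × 0.05 = 1.25
  Productivity 60 × 0.08 = 4.8
Sum = 68.24
68.24 is ≥ 65 and < 86 → Tier 2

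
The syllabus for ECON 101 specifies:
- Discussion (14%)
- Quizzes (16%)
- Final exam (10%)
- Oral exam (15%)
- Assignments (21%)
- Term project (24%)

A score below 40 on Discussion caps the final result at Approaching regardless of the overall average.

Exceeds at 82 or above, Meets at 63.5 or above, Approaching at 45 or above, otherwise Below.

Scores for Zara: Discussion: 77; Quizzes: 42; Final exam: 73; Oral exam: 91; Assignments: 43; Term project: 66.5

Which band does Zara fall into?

Approaching

Discussion score 77 ≥ 40: minimum met.
Weighted total:
  Discussion 77 × 0.14 = 10.78
  Quizzes 42 × 0.16 = 6.72
  Final exam 73 × 0.1 = 7.3
  Oral exam 91 × 0.15 = 13.65
  Assignments 43 × 0.21 = 9.03
  Term project 66.5 × 0.24 = 15.96
Sum = 63.44
63.44 is ≥ 45 and < 63.5 → Approaching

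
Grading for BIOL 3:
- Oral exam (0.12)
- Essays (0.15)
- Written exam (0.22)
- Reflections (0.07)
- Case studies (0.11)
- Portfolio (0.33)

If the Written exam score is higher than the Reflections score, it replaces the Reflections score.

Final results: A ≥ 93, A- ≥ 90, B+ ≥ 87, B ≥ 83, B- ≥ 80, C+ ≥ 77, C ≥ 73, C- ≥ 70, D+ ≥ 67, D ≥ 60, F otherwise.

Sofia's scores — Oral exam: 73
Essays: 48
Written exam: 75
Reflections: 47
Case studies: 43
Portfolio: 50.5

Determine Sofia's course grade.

F

Written exam (75) > Reflections (47), so Reflections counts as 75.
Weighted total:
  Oral exam 73 × 0.12 = 8.76
  Essays 48 × 0.15 = 7.2
  Written exam 75 × 0.22 = 16.5
  Reflections 75 × 0.07 = 5.25
  Case studies 43 × 0.11 = 4.73
  Portfolio 50.5 × 0.33 = 16.665
Sum = 59.105
59.105 < 60 → F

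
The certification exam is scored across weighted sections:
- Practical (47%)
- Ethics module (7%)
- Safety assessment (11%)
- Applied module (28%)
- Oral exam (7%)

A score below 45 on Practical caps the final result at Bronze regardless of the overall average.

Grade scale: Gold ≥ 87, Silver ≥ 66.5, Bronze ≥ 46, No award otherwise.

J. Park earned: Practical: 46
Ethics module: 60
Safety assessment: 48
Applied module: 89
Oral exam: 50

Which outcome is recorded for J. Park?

Bronze

Practical score 46 ≥ 45: minimum met.
Weighted total:
  Practical 46 × 0.47 = 21.62
  Ethics module 60 × 0.07 = 4.2
  Safety assessment 48 × 0.11 = 5.28
  Applied module 89 × 0.28 = 24.92
  Oral exam 50 × 0.07 = 3.5
Sum = 59.52
59.52 is ≥ 46 and < 66.5 → Bronze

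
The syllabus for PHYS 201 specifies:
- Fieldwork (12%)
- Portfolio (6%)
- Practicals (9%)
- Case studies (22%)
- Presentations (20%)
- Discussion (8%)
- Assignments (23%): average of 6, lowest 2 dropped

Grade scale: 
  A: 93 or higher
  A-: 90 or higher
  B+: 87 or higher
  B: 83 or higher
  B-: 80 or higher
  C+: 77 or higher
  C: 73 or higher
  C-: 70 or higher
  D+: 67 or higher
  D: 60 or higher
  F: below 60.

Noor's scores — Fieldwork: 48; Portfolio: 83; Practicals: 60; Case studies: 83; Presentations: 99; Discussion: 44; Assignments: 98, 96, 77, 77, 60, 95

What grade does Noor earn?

C+

Assignments: drop 60, 77 → average of remaining 4 = 366/4 = 91.5
Weighted total:
  Fieldwork 48 × 0.12 = 5.76
  Portfolio 83 × 0.06 = 4.98
  Practicals 60 × 0.09 = 5.4
  Case studies 83 × 0.22 = 18.26
  Presentations 99 × 0.2 = 19.8
  Discussion 44 × 0.08 = 3.52
  Assignments 91.5 × 0.23 = 21.045
Sum = 78.765
78.765 is ≥ 77 and < 80 → C+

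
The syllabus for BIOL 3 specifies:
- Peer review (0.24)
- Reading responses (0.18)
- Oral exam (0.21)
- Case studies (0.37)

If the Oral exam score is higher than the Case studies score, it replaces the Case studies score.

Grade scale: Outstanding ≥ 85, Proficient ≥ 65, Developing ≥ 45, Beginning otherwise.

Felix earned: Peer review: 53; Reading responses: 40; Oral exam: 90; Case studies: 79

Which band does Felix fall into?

Proficient

Oral exam (90) > Case studies (79), so Case studies counts as 90.
Weighted total:
  Peer review 53 × 0.24 = 12.72
  Reading responses 40 × 0.18 = 7.2
  Oral exam 90 × 0.21 = 18.9
  Case studies 90 × 0.37 = 33.3
Sum = 72.12
72.12 is ≥ 65 and < 85 → Proficient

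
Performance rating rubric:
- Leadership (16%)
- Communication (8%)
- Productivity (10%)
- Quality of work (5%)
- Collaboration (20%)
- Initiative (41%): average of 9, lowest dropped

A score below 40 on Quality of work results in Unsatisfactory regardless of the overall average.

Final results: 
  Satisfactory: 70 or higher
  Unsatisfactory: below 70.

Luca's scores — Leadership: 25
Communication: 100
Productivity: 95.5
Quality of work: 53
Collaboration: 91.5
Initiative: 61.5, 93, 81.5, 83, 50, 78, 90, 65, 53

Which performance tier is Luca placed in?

Initiative: drop 50 → average of remaining 8 = 605/8 = 75.625
Quality of work score 53 ≥ 40: minimum met.
Weighted total:
  Leadership 25 × 0.16 = 4
  Communication 100 × 0.08 = 8
  Productivity 95.5 × 0.1 = 9.55
  Quality of work 53 × 0.05 = 2.65
  Collaboration 91.5 × 0.2 = 18.3
  Initiative 75.625 × 0.41 = 31.00625
Sum = 73.50625
73.50625 ≥ 70 → Satisfactory

Satisfactory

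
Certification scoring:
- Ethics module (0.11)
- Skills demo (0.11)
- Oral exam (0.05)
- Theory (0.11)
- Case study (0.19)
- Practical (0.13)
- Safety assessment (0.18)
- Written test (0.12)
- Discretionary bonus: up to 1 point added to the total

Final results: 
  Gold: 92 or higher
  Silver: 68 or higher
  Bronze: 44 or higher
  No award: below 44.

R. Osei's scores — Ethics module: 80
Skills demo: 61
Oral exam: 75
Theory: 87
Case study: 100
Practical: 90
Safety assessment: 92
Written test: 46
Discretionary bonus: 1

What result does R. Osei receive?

Weighted total:
  Ethics module 80 × 0.11 = 8.8
  Skills demo 61 × 0.11 = 6.71
  Oral exam 75 × 0.05 = 3.75
  Theory 87 × 0.11 = 9.57
  Case study 100 × 0.19 = 19
  Practical 90 × 0.13 = 11.7
  Safety assessment 92 × 0.18 = 16.56
  Written test 46 × 0.12 = 5.52
Sum = 81.61
Discretionary bonus: 81.61 + 1 = 82.61
82.61 is ≥ 68 and < 92 → Silver

Silver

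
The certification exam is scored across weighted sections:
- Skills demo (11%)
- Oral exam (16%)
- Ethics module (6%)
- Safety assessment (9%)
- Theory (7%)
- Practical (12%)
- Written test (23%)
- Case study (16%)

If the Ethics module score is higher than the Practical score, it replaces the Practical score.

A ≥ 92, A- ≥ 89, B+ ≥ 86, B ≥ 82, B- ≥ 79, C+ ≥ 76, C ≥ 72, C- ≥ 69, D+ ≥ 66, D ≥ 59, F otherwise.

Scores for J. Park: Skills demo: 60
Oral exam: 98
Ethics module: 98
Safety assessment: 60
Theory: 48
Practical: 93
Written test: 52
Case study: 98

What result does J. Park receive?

Ethics module (98) > Practical (93), so Practical counts as 98.
Weighted total:
  Skills demo 60 × 0.11 = 6.6
  Oral exam 98 × 0.16 = 15.68
  Ethics module 98 × 0.06 = 5.88
  Safety assessment 60 × 0.09 = 5.4
  Theory 48 × 0.07 = 3.36
  Practical 98 × 0.12 = 11.76
  Written test 52 × 0.23 = 11.96
  Case study 98 × 0.16 = 15.68
Sum = 76.32
76.32 is ≥ 76 and < 79 → C+

C+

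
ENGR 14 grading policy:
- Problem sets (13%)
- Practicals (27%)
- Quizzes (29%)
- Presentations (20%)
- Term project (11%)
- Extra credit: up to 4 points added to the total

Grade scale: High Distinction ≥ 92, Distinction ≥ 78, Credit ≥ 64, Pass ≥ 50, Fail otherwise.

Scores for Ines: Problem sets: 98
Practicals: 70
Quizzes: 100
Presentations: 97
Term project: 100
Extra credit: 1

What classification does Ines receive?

High Distinction

Weighted total:
  Problem sets 98 × 0.13 = 12.74
  Practicals 70 × 0.27 = 18.9
  Quizzes 100 × 0.29 = 29
  Presentations 97 × 0.2 = 19.4
  Term project 100 × 0.11 = 11
Sum = 91.04
Extra credit: 91.04 + 1 = 92.04
92.04 ≥ 92 → High Distinction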